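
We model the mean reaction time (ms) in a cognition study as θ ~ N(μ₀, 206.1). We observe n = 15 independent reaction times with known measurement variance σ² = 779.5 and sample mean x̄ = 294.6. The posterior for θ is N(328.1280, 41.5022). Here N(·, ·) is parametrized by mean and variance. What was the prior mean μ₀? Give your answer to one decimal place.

With known observation variance, the Normal–Normal posterior has precision τ_n = τ₀ + n/σ² and mean μ_n = (τ₀μ₀ + (n/σ²)x̄)/τ_n.
Here τ₀ = 1/206.1 = 0.004852 and τ_data = 15/779.5 = 0.019243, so τ_n = 0.024095.
Rearranging for μ₀: μ₀ = (μ_n·τ_n − τ_data·x̄)/τ₀ = (328.1280·0.024095 − 0.019243·294.6) / 0.004852 = 2.237256/0.004852 ≈ 461.1.

μ₀ = 461.1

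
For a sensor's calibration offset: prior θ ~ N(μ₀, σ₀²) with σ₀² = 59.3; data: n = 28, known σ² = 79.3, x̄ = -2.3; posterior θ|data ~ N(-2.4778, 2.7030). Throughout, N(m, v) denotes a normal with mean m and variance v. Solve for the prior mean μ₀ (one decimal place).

The posterior mean is a precision-weighted average: μ_n = (τ₀μ₀ + τ_data·x̄)/(τ₀+τ_data), with τ₀=1/σ₀² and τ_data=n/σ².
Here τ₀ = 1/59.3 = 0.016863 and τ_data = 28/79.3 = 0.353090, so τ_n = 0.369953.
Rearranging for μ₀: μ₀ = (μ_n·τ_n − τ_data·x̄)/τ₀ = (-2.4778·0.369953 − 0.353090·-2.3) / 0.016863 = -0.104563/0.016863 ≈ -6.2.

μ₀ = -6.2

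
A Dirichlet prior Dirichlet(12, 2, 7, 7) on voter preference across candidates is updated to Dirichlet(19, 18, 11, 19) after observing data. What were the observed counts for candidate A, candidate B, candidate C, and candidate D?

counts (7, 16, 4, 12)

For a Dirichlet(α) prior with multinomial counts c, the posterior is Dirichlet(α + c) componentwise.
Counts are posterior − prior componentwise: 19−12=7, 18−2=16, 11−7=4, 19−7=12.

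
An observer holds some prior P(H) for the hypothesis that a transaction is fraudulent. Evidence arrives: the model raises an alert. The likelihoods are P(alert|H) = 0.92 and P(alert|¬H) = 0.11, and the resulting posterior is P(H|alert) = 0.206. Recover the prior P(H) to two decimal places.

P(H) = 0.03

In odds form, posterior odds = prior odds × likelihood ratio, so prior odds = posterior odds ÷ LR.
Posterior odds = 0.206/(1−0.206) = 0.2594. LR = 0.92/0.11 = 8.3636.
Prior odds = 0.2594/8.3636 = 0.0310, so P(H) = 0.0310/(1+0.0310) ≈ 0.03.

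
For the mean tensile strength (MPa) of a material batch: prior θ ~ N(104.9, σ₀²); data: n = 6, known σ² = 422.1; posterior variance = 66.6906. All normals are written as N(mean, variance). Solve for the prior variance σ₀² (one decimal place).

For the Normal–Normal model with known σ², precisions add: τ_n = τ₀ + n/σ².
So 1/σ₀² = 1/66.6906 − 6/422.1 = 0.014995 − 0.014215 = 0.000780.
Hence σ₀² = 1/0.000780 ≈ 1282.1.

σ₀² = 1282.1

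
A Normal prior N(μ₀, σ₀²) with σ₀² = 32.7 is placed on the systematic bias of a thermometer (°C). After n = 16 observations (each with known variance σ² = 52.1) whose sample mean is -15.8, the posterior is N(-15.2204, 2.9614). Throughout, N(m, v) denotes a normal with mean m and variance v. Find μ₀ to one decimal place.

μ₀ = -9.4

With known observation variance, the Normal–Normal posterior has precision τ_n = τ₀ + n/σ² and mean μ_n = (τ₀μ₀ + (n/σ²)x̄)/τ_n.
Here τ₀ = 1/32.7 = 0.030581 and τ_data = 16/52.1 = 0.307102, so τ_n = 0.337683.
Rearranging for μ₀: μ₀ = (μ_n·τ_n − τ_data·x̄)/τ₀ = (-15.2204·0.337683 − 0.307102·-15.8) / 0.030581 = -0.287459/0.030581 ≈ -9.4.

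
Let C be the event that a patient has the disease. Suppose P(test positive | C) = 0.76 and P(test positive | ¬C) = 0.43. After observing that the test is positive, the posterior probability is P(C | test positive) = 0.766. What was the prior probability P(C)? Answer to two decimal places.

P(C) = 0.65

In odds form, posterior odds = prior odds × likelihood ratio, so prior odds = posterior odds ÷ LR.
Posterior odds = 0.766/(1−0.766) = 3.2735. LR = 0.76/0.43 = 1.7674.
Prior odds = 3.2735/1.7674 = 1.8522, so P(C) = 1.8522/(1+1.8522) ≈ 0.65.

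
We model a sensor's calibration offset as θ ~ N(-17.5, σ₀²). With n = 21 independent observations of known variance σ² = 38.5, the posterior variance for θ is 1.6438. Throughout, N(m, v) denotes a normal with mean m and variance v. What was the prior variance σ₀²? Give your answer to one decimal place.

Posterior precision equals prior precision plus data precision: 1/σ_n² = 1/σ₀² + n/σ².
So 1/σ₀² = 1/1.6438 − 21/38.5 = 0.608347 − 0.545455 = 0.062892.
Hence σ₀² = 1/0.062892 ≈ 15.9.

σ₀² = 15.9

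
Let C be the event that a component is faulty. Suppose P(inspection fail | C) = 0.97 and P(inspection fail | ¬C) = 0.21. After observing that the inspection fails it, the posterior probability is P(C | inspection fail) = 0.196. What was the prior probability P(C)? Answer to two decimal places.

Bayes' rule in odds form gives O(C|E) = O(C)·[P(E|C)/P(E|¬C)], hence O(C) = O(C|E)/LR.
Posterior odds = 0.196/(1−0.196) = 0.2438. LR = 0.97/0.21 = 4.6190.
Prior odds = 0.2438/4.6190 = 0.0528, so P(C) = 0.0528/(1+0.0528) ≈ 0.05.

P(C) = 0.05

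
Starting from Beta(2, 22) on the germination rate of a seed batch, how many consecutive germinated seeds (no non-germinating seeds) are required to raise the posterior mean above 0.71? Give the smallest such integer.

After k germinated seeds and 0 non-germinating seeds the posterior is Beta(2+k, 22), with mean (2+k)/(2+22+k).
Set (2+k)/(24+k) > 0.71 and solve: k > (0.71·24 − 2)/(1 − 0.71) = 51.862.
The smallest integer exceeding 51.862 is 52.

k = 52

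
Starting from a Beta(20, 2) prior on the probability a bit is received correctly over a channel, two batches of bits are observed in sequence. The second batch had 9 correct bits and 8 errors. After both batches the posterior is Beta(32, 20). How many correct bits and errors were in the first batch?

Because Beta–binomial updating is additive in the counts, the combined data contributed (α_post−α_prior, β_post−β_prior) successes and failures.
Total across both batches: 32−20=12 correct bits, 20−2=18 errors.
Subtract the second batch: 12−9=3 correct bits and 18−8=10 errors.

3 correct bits and 10 errors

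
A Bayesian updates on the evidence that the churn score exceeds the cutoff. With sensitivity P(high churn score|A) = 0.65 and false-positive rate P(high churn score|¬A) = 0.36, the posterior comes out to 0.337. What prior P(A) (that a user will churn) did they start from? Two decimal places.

P(A) = 0.22

Bayes' rule in odds form gives O(A|E) = O(A)·[P(E|A)/P(E|¬A)], hence O(A) = O(A|E)/LR.
Posterior odds = 0.337/(1−0.337) = 0.5083. LR = 0.65/0.36 = 1.8056.
Prior odds = 0.5083/1.8056 = 0.2815, so P(A) = 0.2815/(1+0.2815) ≈ 0.22.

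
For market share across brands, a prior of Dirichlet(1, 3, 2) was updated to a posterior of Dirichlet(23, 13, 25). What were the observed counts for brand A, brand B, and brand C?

counts (22, 10, 23)

For a Dirichlet(α) prior with multinomial counts c, the posterior is Dirichlet(α + c) componentwise.
Counts are posterior − prior componentwise: 23−1=22, 13−3=10, 25−2=23.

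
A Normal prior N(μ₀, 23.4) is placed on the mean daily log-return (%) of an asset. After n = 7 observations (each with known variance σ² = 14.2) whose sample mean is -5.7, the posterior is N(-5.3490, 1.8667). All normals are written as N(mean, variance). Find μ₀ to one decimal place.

With known observation variance, the Normal–Normal posterior has precision τ_n = τ₀ + n/σ² and mean μ_n = (τ₀μ₀ + (n/σ²)x̄)/τ_n.
Here τ₀ = 1/23.4 = 0.042735 and τ_data = 7/14.2 = 0.492958, so τ_n = 0.535693.
Rearranging for μ₀: μ₀ = (μ_n·τ_n − τ_data·x̄)/τ₀ = (-5.3490·0.535693 − 0.492958·-5.7) / 0.042735 = -0.055561/0.042735 ≈ -1.3.

μ₀ = -1.3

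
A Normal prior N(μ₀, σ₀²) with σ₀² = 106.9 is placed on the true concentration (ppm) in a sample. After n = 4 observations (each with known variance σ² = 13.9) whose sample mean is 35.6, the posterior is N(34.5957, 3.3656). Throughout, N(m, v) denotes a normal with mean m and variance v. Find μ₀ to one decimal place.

μ₀ = 3.7

The posterior mean is a precision-weighted average: μ_n = (τ₀μ₀ + τ_data·x̄)/(τ₀+τ_data), with τ₀=1/σ₀² and τ_data=n/σ².
Here τ₀ = 1/106.9 = 0.009355 and τ_data = 4/13.9 = 0.287770, so τ_n = 0.297125.
Rearranging for μ₀: μ₀ = (μ_n·τ_n − τ_data·x̄)/τ₀ = (34.5957·0.297125 − 0.287770·35.6) / 0.009355 = 0.034635/0.009355 ≈ 3.7.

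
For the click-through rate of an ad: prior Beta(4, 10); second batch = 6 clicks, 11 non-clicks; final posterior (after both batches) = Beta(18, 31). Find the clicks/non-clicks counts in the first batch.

Sequential conjugate updates are equivalent to a single update on the pooled data, so total successes = posterior α − prior α and total failures = posterior β − prior β.
Total across both batches: 18−4=14 clicks, 31−10=21 non-clicks.
Subtract the second batch: 14−6=8 clicks and 21−11=10 non-clicks.

8 clicks and 10 non-clicks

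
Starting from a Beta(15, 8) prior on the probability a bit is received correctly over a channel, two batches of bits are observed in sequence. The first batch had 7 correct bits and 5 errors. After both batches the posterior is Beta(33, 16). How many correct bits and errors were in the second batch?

11 correct bits and 3 errors

Because Beta–binomial updating is additive in the counts, the combined data contributed (α_post−α_prior, β_post−β_prior) successes and failures.
Total across both batches: 33−15=18 correct bits, 16−8=8 errors.
Subtract the first batch: 18−7=11 correct bits and 8−5=3 errors.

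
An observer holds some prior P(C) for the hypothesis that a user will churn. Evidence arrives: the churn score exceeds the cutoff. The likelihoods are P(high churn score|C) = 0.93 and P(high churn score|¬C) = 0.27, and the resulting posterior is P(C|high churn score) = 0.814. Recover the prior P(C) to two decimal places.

P(C) = 0.56

In odds form, posterior odds = prior odds × likelihood ratio, so prior odds = posterior odds ÷ LR.
Posterior odds = 0.814/(1−0.814) = 4.3763. LR = 0.93/0.27 = 3.4444.
Prior odds = 4.3763/3.4444 = 1.2706, so P(C) = 1.2706/(1+1.2706) ≈ 0.56.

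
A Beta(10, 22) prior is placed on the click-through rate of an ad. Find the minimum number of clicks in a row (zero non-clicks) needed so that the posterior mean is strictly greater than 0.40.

k = 5

After k clicks and 0 non-clicks the posterior is Beta(10+k, 22), with mean (10+k)/(10+22+k).
Set (10+k)/(32+k) > 0.40 and solve: k > (0.40·32 − 10)/(1 − 0.40) = 4.667.
The smallest integer exceeding 4.667 is 5, and checking k=5: (15)/(37) = 0.4054 > 0.40.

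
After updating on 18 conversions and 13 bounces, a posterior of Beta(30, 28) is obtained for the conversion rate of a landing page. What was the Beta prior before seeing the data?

A Beta(a, b) prior with s successes and f failures in binomial data gives a Beta(a+s, b+f) posterior.
So a = 30 − 18 = 12 and b = 28 − 13 = 15.

Beta(12, 15)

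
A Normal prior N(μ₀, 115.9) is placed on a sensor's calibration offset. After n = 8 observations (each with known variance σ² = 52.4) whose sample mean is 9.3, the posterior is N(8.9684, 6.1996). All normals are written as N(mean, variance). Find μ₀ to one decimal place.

The posterior mean is a precision-weighted average: μ_n = (τ₀μ₀ + τ_data·x̄)/(τ₀+τ_data), with τ₀=1/σ₀² and τ_data=n/σ².
Here τ₀ = 1/115.9 = 0.008628 and τ_data = 8/52.4 = 0.152672, so τ_n = 0.161300.
Rearranging for μ₀: μ₀ = (μ_n·τ_n − τ_data·x̄)/τ₀ = (8.9684·0.161300 − 0.152672·9.3) / 0.008628 = 0.026753/0.008628 ≈ 3.1.

μ₀ = 3.1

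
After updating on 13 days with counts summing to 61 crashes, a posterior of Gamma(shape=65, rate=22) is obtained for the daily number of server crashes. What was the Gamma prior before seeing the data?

Gamma(shape=4, rate=9)

A Gamma(α, β) prior (rate parametrization) on a Poisson rate with n observations summing to S gives posterior Gamma(α+S, β+n).
So α = 65 − 61 = 4 and β = 22 − 13 = 9.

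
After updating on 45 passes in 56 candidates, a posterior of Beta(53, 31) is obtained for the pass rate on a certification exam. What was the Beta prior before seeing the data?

Beta(8, 20)

Under Beta–binomial conjugacy the posterior parameters are (α+s, β+f).
So α = 53 − 45 = 8 and β = 31 − 11 = 20.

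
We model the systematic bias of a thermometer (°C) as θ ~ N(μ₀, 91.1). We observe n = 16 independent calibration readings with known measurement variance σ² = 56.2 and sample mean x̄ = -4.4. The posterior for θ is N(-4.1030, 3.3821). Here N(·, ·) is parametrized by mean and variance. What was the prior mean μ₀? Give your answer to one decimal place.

With known observation variance, the Normal–Normal posterior has precision τ_n = τ₀ + n/σ² and mean μ_n = (τ₀μ₀ + (n/σ²)x̄)/τ_n.
Here τ₀ = 1/91.1 = 0.010977 and τ_data = 16/56.2 = 0.284698, so τ_n = 0.295675.
Rearranging for μ₀: μ₀ = (μ_n·τ_n − τ_data·x̄)/τ₀ = (-4.1030·0.295675 − 0.284698·-4.4) / 0.010977 = 0.039517/0.010977 ≈ 3.6.

μ₀ = 3.6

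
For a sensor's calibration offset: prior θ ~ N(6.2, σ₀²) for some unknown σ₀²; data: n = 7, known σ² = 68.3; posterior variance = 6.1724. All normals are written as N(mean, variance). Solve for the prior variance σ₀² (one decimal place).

For the Normal–Normal model with known σ², precisions add: τ_n = τ₀ + n/σ².
So 1/σ₀² = 1/6.1724 − 7/68.3 = 0.162012 − 0.102489 = 0.059523.
Hence σ₀² = 1/0.059523 ≈ 16.8.

σ₀² = 16.8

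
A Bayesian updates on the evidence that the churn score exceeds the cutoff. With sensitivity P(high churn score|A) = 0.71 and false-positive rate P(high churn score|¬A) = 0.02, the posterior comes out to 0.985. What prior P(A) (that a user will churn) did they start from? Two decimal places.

P(A) = 0.65

In odds form, posterior odds = prior odds × likelihood ratio, so prior odds = posterior odds ÷ LR.
Posterior odds = 0.985/(1−0.985) = 65.6667. LR = 0.71/0.02 = 35.5000.
Prior odds = 65.6667/35.5000 = 1.8498, so P(A) = 1.8498/(1+1.8498) ≈ 0.65.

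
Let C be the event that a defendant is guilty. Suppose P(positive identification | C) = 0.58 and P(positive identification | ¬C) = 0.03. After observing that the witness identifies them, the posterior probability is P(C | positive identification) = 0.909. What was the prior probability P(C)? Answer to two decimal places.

Bayes' rule in odds form gives O(C|E) = O(C)·[P(E|C)/P(E|¬C)], hence O(C) = O(C|E)/LR.
Posterior odds = 0.909/(1−0.909) = 9.9890. LR = 0.58/0.03 = 19.3333.
Prior odds = 9.9890/19.3333 = 0.5167, so P(C) = 0.5167/(1+0.5167) ≈ 0.34.

P(C) = 0.34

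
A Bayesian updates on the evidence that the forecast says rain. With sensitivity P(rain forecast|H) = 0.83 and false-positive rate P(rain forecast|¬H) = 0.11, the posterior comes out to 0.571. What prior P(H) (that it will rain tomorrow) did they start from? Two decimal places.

P(H) = 0.15

In odds form, posterior odds = prior odds × likelihood ratio, so prior odds = posterior odds ÷ LR.
Posterior odds = 0.571/(1−0.571) = 1.3310. LR = 0.83/0.11 = 7.5455.
Prior odds = 1.3310/7.5455 = 0.1764, so P(H) = 0.1764/(1+0.1764) ≈ 0.15.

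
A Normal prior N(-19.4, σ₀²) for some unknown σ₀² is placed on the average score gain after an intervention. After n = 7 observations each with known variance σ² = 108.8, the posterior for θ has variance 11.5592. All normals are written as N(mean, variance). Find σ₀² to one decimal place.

σ₀² = 45.1

Posterior precision equals prior precision plus data precision: 1/σ_n² = 1/σ₀² + n/σ².
So 1/σ₀² = 1/11.5592 − 7/108.8 = 0.086511 − 0.064338 = 0.022173.
Hence σ₀² = 1/0.022173 ≈ 45.1.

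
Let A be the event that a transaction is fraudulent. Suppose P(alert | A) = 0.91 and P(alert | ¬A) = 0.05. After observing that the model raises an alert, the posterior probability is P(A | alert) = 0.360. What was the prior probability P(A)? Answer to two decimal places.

P(A) = 0.03

Bayes' rule in odds form gives O(A|E) = O(A)·[P(E|A)/P(E|¬A)], hence O(A) = O(A|E)/LR.
Posterior odds = 0.360/(1−0.360) = 0.5625. LR = 0.91/0.05 = 18.2000.
Prior odds = 0.5625/18.2000 = 0.0309, so P(A) = 0.0309/(1+0.0309) ≈ 0.03.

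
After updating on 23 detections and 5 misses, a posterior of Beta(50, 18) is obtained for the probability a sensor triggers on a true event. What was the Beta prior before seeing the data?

A Beta(α, β) prior with s successes and f failures in binomial data gives a Beta(α+s, β+f) posterior.
Subtract the data counts: 50−23=27, 18−5=13.

Beta(27, 13)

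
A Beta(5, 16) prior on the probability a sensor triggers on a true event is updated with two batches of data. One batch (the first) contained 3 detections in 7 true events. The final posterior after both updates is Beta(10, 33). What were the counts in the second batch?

Because Beta–binomial updating is additive in the counts, the combined data contributed (α_post−α_prior, β_post−β_prior) successes and failures.
Total across both batches: 10−5=5 detections, 33−16=17 misses.
Subtract the first batch: 5−3=2 detections and 17−4=13 misses.

2 detections and 13 misses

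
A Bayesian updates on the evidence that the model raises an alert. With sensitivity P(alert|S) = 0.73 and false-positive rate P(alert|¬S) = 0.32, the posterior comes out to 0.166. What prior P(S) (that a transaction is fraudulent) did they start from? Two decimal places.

P(S) = 0.08

Bayes' rule in odds form gives O(S|E) = O(S)·[P(E|S)/P(E|¬S)], hence O(S) = O(S|E)/LR.
Posterior odds = 0.166/(1−0.166) = 0.1990. LR = 0.73/0.32 = 2.2812.
Prior odds = 0.1990/2.2812 = 0.0872, so P(S) = 0.0872/(1+0.0872) ≈ 0.08.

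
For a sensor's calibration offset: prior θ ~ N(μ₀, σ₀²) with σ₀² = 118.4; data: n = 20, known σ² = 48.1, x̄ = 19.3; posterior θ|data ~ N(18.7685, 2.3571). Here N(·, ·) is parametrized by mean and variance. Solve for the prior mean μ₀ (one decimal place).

The posterior mean is a precision-weighted average: μ_n = (τ₀μ₀ + τ_data·x̄)/(τ₀+τ_data), with τ₀=1/σ₀² and τ_data=n/σ².
Here τ₀ = 1/118.4 = 0.008446 and τ_data = 20/48.1 = 0.415800, so τ_n = 0.424246.
Rearranging for μ₀: μ₀ = (μ_n·τ_n − τ_data·x̄)/τ₀ = (18.7685·0.424246 − 0.415800·19.3) / 0.008446 = -0.062479/0.008446 ≈ -7.4.

μ₀ = -7.4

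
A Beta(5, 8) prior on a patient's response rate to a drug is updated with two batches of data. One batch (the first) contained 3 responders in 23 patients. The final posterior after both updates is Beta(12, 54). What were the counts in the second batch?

Because Beta–binomial updating is additive in the counts, the combined data contributed (α_post−α_prior, β_post−β_prior) successes and failures.
Total across both batches: 12−5=7 responders, 54−8=46 non-responders.
Subtract the first batch: 7−3=4 responders and 46−20=26 non-responders.

4 responders and 26 non-responders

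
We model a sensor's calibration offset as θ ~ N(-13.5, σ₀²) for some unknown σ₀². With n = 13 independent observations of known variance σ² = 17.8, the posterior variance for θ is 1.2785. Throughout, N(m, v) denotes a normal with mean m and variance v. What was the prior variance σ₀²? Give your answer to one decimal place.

σ₀² = 19.3

For the Normal–Normal model with known σ², precisions add: τ_n = τ₀ + n/σ².
So 1/σ₀² = 1/1.2785 − 13/17.8 = 0.782167 − 0.730337 = 0.051830.
Hence σ₀² = 1/0.051830 ≈ 19.3.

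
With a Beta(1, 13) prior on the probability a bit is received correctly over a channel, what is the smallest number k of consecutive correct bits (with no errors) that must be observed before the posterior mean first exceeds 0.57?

After k correct bits and 0 errors the posterior is Beta(1+k, 13), with mean (1+k)/(1+13+k).
Set (1+k)/(14+k) > 0.57 and solve: k > (0.57·14 − 1)/(1 − 0.57) = 16.233.
The smallest integer exceeding 16.233 is 17.

k = 17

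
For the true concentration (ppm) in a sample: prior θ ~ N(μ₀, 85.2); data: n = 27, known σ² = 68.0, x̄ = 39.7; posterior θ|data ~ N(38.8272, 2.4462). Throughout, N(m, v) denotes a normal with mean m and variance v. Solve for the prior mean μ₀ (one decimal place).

The posterior mean is a precision-weighted average: μ_n = (τ₀μ₀ + τ_data·x̄)/(τ₀+τ_data), with τ₀=1/σ₀² and τ_data=n/σ².
Here τ₀ = 1/85.2 = 0.011737 and τ_data = 27/68.0 = 0.397059, so τ_n = 0.408796.
Rearranging for μ₀: μ₀ = (μ_n·τ_n − τ_data·x̄)/τ₀ = (38.8272·0.408796 − 0.397059·39.7) / 0.011737 = 0.109162/0.011737 ≈ 9.3.

μ₀ = 9.3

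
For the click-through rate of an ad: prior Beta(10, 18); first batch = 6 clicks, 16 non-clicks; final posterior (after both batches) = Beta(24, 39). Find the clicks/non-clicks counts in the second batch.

Because Beta–binomial updating is additive in the counts, the combined data contributed (α_post−α_prior, β_post−β_prior) successes and failures.
Total across both batches: 24−10=14 clicks, 39−18=21 non-clicks.
Subtract the first batch: 14−6=8 clicks and 21−16=5 non-clicks.

8 clicks and 5 non-clicks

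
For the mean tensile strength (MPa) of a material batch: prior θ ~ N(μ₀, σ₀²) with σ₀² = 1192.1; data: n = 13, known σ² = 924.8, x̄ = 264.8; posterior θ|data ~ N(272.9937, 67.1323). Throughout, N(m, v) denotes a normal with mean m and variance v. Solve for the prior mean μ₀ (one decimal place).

μ₀ = 410.3

The posterior mean is a precision-weighted average: μ_n = (τ₀μ₀ + τ_data·x̄)/(τ₀+τ_data), with τ₀=1/σ₀² and τ_data=n/σ².
Here τ₀ = 1/1192.1 = 0.000839 and τ_data = 13/924.8 = 0.014057, so τ_n = 0.014896.
Rearranging for μ₀: μ₀ = (μ_n·τ_n − τ_data·x̄)/τ₀ = (272.9937·0.014896 − 0.014057·264.8) / 0.000839 = 0.344221/0.000839 ≈ 410.3.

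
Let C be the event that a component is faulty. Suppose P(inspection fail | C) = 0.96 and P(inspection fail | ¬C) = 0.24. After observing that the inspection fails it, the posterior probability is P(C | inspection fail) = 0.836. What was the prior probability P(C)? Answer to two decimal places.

In odds form, posterior odds = prior odds × likelihood ratio, so prior odds = posterior odds ÷ LR.
Posterior odds = 0.836/(1−0.836) = 5.0976. LR = 0.96/0.24 = 4.0000.
Prior odds = 5.0976/4.0000 = 1.2744, so P(C) = 1.2744/(1+1.2744) ≈ 0.56.

P(C) = 0.56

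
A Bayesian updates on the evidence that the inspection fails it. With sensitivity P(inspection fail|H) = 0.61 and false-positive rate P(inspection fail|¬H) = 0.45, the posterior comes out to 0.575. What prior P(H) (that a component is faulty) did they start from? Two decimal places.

In odds form, posterior odds = prior odds × likelihood ratio, so prior odds = posterior odds ÷ LR.
Posterior odds = 0.575/(1−0.575) = 1.3529. LR = 0.61/0.45 = 1.3556.
Prior odds = 1.3529/1.3556 = 0.9980, so P(H) = 0.9980/(1+0.9980) ≈ 0.50.

P(H) = 0.50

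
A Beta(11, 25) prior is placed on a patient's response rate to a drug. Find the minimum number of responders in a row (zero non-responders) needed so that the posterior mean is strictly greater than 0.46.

k = 11

After k responders and 0 non-responders the posterior is Beta(11+k, 25), with mean (11+k)/(11+25+k).
Set (11+k)/(36+k) > 0.46 and solve: k > (0.46·36 − 11)/(1 − 0.46) = 10.296.
The smallest integer exceeding 10.296 is 11.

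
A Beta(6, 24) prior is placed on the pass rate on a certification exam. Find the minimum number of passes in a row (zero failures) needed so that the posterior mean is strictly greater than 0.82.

After k passes and 0 failures the posterior is Beta(6+k, 24), with mean (6+k)/(6+24+k).
Set (6+k)/(30+k) > 0.82 and solve: k > (0.82·30 − 6)/(1 − 0.82) = 103.333.
The smallest integer exceeding 103.333 is 104, and checking k=104: (110)/(134) = 0.8209 > 0.82.

k = 104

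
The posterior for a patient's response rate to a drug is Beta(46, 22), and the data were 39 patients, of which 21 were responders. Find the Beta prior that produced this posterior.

Beta is conjugate to the binomial likelihood: posterior = Beta(a+s, b+f).
So a = 46 − 21 = 25 and b = 22 − 18 = 4.

Beta(25, 4)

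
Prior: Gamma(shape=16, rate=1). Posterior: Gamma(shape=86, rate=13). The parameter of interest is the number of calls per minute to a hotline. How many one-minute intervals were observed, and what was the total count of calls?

n = 12 one-minute intervals with total 70 calls

Gamma–Poisson conjugacy: posterior shape = α + Σxᵢ, posterior rate = β + n.
Matching: Σxᵢ = 86 − 16 = 70 and n = 13 − 1 = 12.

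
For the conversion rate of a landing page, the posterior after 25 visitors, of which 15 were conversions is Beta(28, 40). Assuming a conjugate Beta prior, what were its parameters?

Beta(13, 30)

Under Beta–binomial conjugacy the posterior parameters are (a+s, b+f).
Subtract the data counts: 28−15=13, 40−10=30.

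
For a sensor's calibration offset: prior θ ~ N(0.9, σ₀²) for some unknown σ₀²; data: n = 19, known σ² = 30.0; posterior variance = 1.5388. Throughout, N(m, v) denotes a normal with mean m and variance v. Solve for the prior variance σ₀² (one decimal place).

σ₀² = 60.5

For the Normal–Normal model with known σ², precisions add: τ_n = τ₀ + n/σ².
So 1/σ₀² = 1/1.5388 − 19/30.0 = 0.649857 − 0.633333 = 0.016524.
Hence σ₀² = 1/0.016524 ≈ 60.5.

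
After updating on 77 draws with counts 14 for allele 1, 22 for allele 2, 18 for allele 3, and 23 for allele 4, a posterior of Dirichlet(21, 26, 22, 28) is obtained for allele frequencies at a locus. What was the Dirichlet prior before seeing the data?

Dirichlet(7, 4, 4, 5)

For a Dirichlet(α) prior with multinomial counts c, the posterior is Dirichlet(α + c) componentwise.
Subtract each count from the matching posterior parameter: 21−14=7, 26−22=4, 22−18=4, 28−23=5.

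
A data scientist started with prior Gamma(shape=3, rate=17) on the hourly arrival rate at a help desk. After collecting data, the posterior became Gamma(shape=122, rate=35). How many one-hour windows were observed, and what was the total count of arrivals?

A Gamma(α, β) prior (rate parametrization) on a Poisson rate with n observations summing to S gives posterior Gamma(α+S, β+n).
Matching: Σxᵢ = 122 − 3 = 119 and n = 35 − 17 = 18.

n = 18 one-hour windows with total 119 arrivals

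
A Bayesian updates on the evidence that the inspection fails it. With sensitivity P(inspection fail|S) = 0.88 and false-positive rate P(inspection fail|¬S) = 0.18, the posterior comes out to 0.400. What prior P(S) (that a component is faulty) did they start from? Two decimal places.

Bayes' rule in odds form gives O(S|E) = O(S)·[P(E|S)/P(E|¬S)], hence O(S) = O(S|E)/LR.
Posterior odds = 0.400/(1−0.400) = 0.6667. LR = 0.88/0.18 = 4.8889.
Prior odds = 0.6667/4.8889 = 0.1364, so P(S) = 0.1364/(1+0.1364) ≈ 0.12.

P(S) = 0.12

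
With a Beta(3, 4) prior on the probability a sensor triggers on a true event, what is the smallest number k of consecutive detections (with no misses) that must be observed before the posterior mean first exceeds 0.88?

After k detections and 0 misses the posterior is Beta(3+k, 4), with mean (3+k)/(3+4+k).
Set (3+k)/(7+k) > 0.88 and solve: k > (0.88·7 − 3)/(1 − 0.88) = 26.333.
The smallest integer exceeding 26.333 is 27, and checking k=27: (30)/(34) = 0.8824 > 0.88.

k = 27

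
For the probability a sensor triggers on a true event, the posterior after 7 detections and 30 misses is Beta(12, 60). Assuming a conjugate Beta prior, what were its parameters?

Beta is conjugate to the binomial likelihood: posterior = Beta(α+s, β+f).
So α = 12 − 7 = 5 and β = 60 − 30 = 30.

Beta(5, 30)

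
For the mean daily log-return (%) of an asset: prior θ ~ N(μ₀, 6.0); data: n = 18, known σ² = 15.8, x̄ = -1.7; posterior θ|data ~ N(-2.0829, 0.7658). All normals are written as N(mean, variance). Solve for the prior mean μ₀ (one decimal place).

With known observation variance, the Normal–Normal posterior has precision τ_n = τ₀ + n/σ² and mean μ_n = (τ₀μ₀ + (n/σ²)x̄)/τ_n.
Here τ₀ = 1/6.0 = 0.166667 and τ_data = 18/15.8 = 1.139241, so τ_n = 1.305908.
Rearranging for μ₀: μ₀ = (μ_n·τ_n − τ_data·x̄)/τ₀ = (-2.0829·1.305908 − 1.139241·-1.7) / 0.166667 = -0.783366/0.166667 ≈ -4.7.

μ₀ = -4.7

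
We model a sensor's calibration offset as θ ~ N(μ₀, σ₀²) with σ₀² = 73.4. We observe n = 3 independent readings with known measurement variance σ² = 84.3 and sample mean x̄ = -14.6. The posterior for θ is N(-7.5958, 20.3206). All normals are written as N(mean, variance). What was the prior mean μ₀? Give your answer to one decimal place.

μ₀ = 10.7

The posterior mean is a precision-weighted average: μ_n = (τ₀μ₀ + τ_data·x̄)/(τ₀+τ_data), with τ₀=1/σ₀² and τ_data=n/σ².
Here τ₀ = 1/73.4 = 0.013624 and τ_data = 3/84.3 = 0.035587, so τ_n = 0.049211.
Rearranging for μ₀: μ₀ = (μ_n·τ_n − τ_data·x̄)/τ₀ = (-7.5958·0.049211 − 0.035587·-14.6) / 0.013624 = 0.145773/0.013624 ≈ 10.7.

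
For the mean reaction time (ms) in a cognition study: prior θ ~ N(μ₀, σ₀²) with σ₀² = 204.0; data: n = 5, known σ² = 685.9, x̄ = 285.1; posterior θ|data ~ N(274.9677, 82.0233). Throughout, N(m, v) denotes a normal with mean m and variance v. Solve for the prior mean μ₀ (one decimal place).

With known observation variance, the Normal–Normal posterior has precision τ_n = τ₀ + n/σ² and mean μ_n = (τ₀μ₀ + (n/σ²)x̄)/τ_n.
Here τ₀ = 1/204.0 = 0.004902 and τ_data = 5/685.9 = 0.007290, so τ_n = 0.012192.
Rearranging for μ₀: μ₀ = (μ_n·τ_n − τ_data·x̄)/τ₀ = (274.9677·0.012192 − 0.007290·285.1) / 0.004902 = 1.274027/0.004902 ≈ 259.9.

μ₀ = 259.9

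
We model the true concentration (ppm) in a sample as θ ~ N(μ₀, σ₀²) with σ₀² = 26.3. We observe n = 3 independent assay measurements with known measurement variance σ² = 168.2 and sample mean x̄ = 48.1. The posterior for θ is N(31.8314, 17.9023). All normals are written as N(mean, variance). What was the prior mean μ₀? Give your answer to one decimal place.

With known observation variance, the Normal–Normal posterior has precision τ_n = τ₀ + n/σ² and mean μ_n = (τ₀μ₀ + (n/σ²)x̄)/τ_n.
Here τ₀ = 1/26.3 = 0.038023 and τ_data = 3/168.2 = 0.017836, so τ_n = 0.055859.
Rearranging for μ₀: μ₀ = (μ_n·τ_n − τ_data·x̄)/τ₀ = (31.8314·0.055859 − 0.017836·48.1) / 0.038023 = 0.920159/0.038023 ≈ 24.2.

μ₀ = 24.2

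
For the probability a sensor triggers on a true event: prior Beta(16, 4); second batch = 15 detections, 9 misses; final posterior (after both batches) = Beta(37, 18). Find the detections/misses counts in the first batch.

Sequential conjugate updates are equivalent to a single update on the pooled data, so total successes = posterior α − prior α and total failures = posterior β − prior β.
Total across both batches: 37−16=21 detections, 18−4=14 misses.
Subtract the second batch: 21−15=6 detections and 14−9=5 misses.

6 detections and 5 misses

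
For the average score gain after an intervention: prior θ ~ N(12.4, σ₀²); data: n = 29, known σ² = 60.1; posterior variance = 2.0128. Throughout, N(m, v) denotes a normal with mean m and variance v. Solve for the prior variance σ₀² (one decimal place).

For the Normal–Normal model with known σ², precisions add: τ_n = τ₀ + n/σ².
So 1/σ₀² = 1/2.0128 − 29/60.1 = 0.496820 − 0.482529 = 0.014291.
Hence σ₀² = 1/0.014291 ≈ 70.0.

σ₀² = 70.0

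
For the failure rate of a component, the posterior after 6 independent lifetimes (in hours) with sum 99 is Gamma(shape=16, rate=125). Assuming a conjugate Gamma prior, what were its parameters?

Gamma–exponential conjugacy: posterior shape = α + n, posterior rate = β + Σtᵢ.
So α = 16 − 6 = 10 and β = 125 − 99 = 26.

Gamma(shape=10, rate=26)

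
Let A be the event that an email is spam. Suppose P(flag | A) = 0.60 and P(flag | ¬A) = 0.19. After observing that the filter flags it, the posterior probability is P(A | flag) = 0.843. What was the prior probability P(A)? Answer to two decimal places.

P(A) = 0.63

Bayes' rule in odds form gives O(A|E) = O(A)·[P(E|A)/P(E|¬A)], hence O(A) = O(A|E)/LR.
Posterior odds = 0.843/(1−0.843) = 5.3694. LR = 0.60/0.19 = 3.1579.
Prior odds = 5.3694/3.1579 = 1.7003, so P(A) = 1.7003/(1+1.7003) ≈ 0.63.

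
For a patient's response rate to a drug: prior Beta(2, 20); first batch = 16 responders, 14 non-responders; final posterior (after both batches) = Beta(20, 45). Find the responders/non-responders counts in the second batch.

Sequential conjugate updates are equivalent to a single update on the pooled data, so total successes = posterior α − prior α and total failures = posterior β − prior β.
Total across both batches: 20−2=18 responders, 45−20=25 non-responders.
Subtract the first batch: 18−16=2 responders and 25−14=11 non-responders.

2 responders and 11 non-responders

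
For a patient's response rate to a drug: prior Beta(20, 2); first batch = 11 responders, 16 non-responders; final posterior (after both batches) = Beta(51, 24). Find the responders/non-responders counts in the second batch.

Because Beta–binomial updating is additive in the counts, the combined data contributed (α_post−α_prior, β_post−β_prior) successes and failures.
Total across both batches: 51−20=31 responders, 24−2=22 non-responders.
Subtract the first batch: 31−11=20 responders and 22−16=6 non-responders.

20 responders and 6 non-responders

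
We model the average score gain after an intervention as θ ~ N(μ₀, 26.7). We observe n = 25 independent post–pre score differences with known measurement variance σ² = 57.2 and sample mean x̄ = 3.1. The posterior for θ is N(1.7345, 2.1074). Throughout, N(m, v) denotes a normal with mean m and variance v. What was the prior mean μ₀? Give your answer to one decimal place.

The posterior mean is a precision-weighted average: μ_n = (τ₀μ₀ + τ_data·x̄)/(τ₀+τ_data), with τ₀=1/σ₀² and τ_data=n/σ².
Here τ₀ = 1/26.7 = 0.037453 and τ_data = 25/57.2 = 0.437063, so τ_n = 0.474516.
Rearranging for μ₀: μ₀ = (μ_n·τ_n − τ_data·x̄)/τ₀ = (1.7345·0.474516 − 0.437063·3.1) / 0.037453 = -0.531847/0.037453 ≈ -14.2.

μ₀ = -14.2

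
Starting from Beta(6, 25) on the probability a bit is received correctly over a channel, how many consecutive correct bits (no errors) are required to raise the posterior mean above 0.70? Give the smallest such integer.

After k correct bits and 0 errors the posterior is Beta(6+k, 25), with mean (6+k)/(6+25+k).
Set (6+k)/(31+k) > 0.70 and solve: k > (0.70·31 − 6)/(1 − 0.70) = 52.333.
The smallest integer exceeding 52.333 is 53, and checking k=53: (59)/(84) = 0.7024 > 0.70.

k = 53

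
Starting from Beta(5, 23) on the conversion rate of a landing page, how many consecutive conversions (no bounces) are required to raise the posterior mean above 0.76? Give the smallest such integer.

After k conversions and 0 bounces the posterior is Beta(5+k, 23), with mean (5+k)/(5+23+k).
Set (5+k)/(28+k) > 0.76 and solve: k > (0.76·28 − 5)/(1 − 0.76) = 67.833.
The smallest integer exceeding 67.833 is 68, and checking k=68: (73)/(96) = 0.7604 > 0.76.

k = 68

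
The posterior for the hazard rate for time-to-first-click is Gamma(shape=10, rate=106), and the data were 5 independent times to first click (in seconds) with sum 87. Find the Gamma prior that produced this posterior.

Gamma(shape=5, rate=19)

Gamma–exponential conjugacy: posterior shape = α + n, posterior rate = β + Σtᵢ.
So α = 10 − 5 = 5 and β = 106 − 87 = 19.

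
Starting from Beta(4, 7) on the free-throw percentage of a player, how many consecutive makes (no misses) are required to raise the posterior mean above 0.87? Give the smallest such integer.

k = 43

After k makes and 0 misses the posterior is Beta(4+k, 7), with mean (4+k)/(4+7+k).
Set (4+k)/(11+k) > 0.87 and solve: k > (0.87·11 − 4)/(1 − 0.87) = 42.846.
The smallest integer exceeding 42.846 is 43.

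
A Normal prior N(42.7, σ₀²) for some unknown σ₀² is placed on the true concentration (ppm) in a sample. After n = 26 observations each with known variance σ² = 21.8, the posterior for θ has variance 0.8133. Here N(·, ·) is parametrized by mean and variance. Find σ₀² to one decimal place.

σ₀² = 27.1

Posterior precision equals prior precision plus data precision: 1/σ_n² = 1/σ₀² + n/σ².
So 1/σ₀² = 1/0.8133 − 26/21.8 = 1.229559 − 1.192661 = 0.036898.
Hence σ₀² = 1/0.036898 ≈ 27.1.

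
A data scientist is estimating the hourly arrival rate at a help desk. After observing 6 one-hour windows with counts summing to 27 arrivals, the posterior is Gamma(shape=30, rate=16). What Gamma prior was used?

A Gamma(α, β) prior (rate parametrization) on a Poisson rate with n observations summing to S gives posterior Gamma(α+S, β+n).
So α = 30 − 27 = 3 and β = 16 − 6 = 10.

Gamma(shape=3, rate=10)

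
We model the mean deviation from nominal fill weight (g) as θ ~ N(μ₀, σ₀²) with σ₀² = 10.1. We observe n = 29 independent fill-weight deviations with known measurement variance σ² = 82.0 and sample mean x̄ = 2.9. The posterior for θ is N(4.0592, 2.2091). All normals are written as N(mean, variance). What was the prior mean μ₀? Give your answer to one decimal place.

The posterior mean is a precision-weighted average: μ_n = (τ₀μ₀ + τ_data·x̄)/(τ₀+τ_data), with τ₀=1/σ₀² and τ_data=n/σ².
Here τ₀ = 1/10.1 = 0.099010 and τ_data = 29/82.0 = 0.353659, so τ_n = 0.452669.
Rearranging for μ₀: μ₀ = (μ_n·τ_n − τ_data·x̄)/τ₀ = (4.0592·0.452669 − 0.353659·2.9) / 0.099010 = 0.811863/0.099010 ≈ 8.2.

μ₀ = 8.2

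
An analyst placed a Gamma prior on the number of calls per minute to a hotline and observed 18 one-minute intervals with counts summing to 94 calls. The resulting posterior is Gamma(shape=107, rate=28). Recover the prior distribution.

A Gamma(α, β) prior (rate parametrization) on a Poisson rate with n observations summing to S gives posterior Gamma(α+S, β+n).
So α = 107 − 94 = 13 and β = 28 − 18 = 10.

Gamma(shape=13, rate=10)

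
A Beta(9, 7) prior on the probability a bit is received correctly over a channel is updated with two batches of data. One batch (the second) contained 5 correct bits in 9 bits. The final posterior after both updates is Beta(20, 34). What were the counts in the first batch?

6 correct bits and 23 errors

Because Beta–binomial updating is additive in the counts, the combined data contributed (α_post−α_prior, β_post−β_prior) successes and failures.
Total across both batches: 20−9=11 correct bits, 34−7=27 errors.
Subtract the second batch: 11−5=6 correct bits and 27−4=23 errors.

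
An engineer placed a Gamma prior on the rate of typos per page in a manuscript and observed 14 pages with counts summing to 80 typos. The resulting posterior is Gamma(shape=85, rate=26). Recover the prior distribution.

A Gamma(α, β) prior (rate parametrization) on a Poisson rate with n observations summing to S gives posterior Gamma(α+S, β+n).
So α = 85 − 80 = 5 and β = 26 − 14 = 12.

Gamma(shape=5, rate=12)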